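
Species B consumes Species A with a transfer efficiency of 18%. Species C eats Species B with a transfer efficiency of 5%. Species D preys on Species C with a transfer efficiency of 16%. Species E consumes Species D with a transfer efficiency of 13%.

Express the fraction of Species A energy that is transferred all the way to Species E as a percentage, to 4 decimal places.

Product of link efficiencies: 0.18 × 0.05 × 0.16 × 0.13 = 0.0001872
As a percentage: 0.0001872 × 100 = 0.0187%

0.0187%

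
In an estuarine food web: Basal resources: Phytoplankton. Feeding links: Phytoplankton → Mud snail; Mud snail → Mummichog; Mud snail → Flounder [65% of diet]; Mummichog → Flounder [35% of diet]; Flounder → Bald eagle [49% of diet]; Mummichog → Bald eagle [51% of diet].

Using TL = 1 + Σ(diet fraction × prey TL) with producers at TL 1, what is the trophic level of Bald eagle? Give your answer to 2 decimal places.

4.17

Mud snail: 1 + 1 = 2
Mummichog: 1 + 2 = 3
Flounder: 1 + (0.65×2 + 0.35×3) = 3.35
Bald eagle: 1 + (0.49×3.35 + 0.51×3) = 4.1715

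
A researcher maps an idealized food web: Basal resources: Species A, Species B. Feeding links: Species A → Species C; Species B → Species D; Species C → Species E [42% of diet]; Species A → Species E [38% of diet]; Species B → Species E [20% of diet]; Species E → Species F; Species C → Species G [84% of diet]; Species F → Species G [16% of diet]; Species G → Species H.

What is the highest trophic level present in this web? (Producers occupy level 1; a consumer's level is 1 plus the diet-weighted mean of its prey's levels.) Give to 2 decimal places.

4.23

Species C: 1 + 1 = 2
Species D: 1 + 1 = 2
Species E: 1 + (0.42×2 + 0.38×1 + 0.2×1) = 2.42
Species F: 1 + 2.42 = 3.42
Species G: 1 + (0.84×2 + 0.16×3.42) = 3.2272
Species H: 1 + 3.2272 = 4.2272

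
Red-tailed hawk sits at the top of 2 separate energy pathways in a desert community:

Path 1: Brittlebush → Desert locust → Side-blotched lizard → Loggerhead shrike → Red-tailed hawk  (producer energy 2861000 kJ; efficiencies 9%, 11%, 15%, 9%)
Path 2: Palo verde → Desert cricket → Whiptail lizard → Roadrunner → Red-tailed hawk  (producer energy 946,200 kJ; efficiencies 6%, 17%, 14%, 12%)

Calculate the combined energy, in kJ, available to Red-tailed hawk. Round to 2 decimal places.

Path 1: 2861000 × 0.09 × 0.11 × 0.15 × 0.09 = 382.37265 kJ
Path 2: 946200 × 0.06 × 0.17 × 0.14 × 0.12 = 162.140832 kJ
Total at Red-tailed hawk: 382.37265 + 162.140832 = 544.513482 kJ

544.51 kJ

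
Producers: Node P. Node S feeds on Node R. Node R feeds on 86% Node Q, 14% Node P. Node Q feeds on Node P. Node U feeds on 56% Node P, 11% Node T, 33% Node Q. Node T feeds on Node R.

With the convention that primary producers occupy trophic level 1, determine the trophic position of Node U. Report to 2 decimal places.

2.64

Node Q: 1 + 1 = 2
Node R: 1 + (0.86×2 + 0.14×1) = 2.86
Node S: 1 + 2.86 = 3.86
Node T: 1 + 2.86 = 3.86
Node U: 1 + (0.56×1 + 0.11×3.86 + 0.33×2) = 2.6446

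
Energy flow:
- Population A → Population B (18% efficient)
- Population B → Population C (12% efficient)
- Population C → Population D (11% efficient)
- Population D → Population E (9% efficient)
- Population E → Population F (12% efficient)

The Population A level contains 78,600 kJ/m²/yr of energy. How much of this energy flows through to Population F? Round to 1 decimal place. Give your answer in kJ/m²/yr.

Population B: 78600 × 0.18 = 14148 kJ/m²/yr
Population C: 14148 × 0.12 = 1697.76 kJ/m²/yr
Population D: 1697.76 × 0.11 = 186.7536 kJ/m²/yr
Population E: 186.7536 × 0.09 = 16.807824 kJ/m²/yr
Population F: 16.807824 × 0.12 = 2.01693888 kJ/m²/yr

2.0 kJ/m²/yr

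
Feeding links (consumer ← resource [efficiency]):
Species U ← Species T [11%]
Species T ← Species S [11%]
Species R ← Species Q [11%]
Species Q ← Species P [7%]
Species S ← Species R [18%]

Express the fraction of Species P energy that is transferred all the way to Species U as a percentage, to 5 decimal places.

0.00168%

Product of link efficiencies: 0.07 × 0.11 × 0.18 × 0.11 × 0.11 = 0.0000167706
As a percentage: 0.0000167706 × 100 = 0.00168%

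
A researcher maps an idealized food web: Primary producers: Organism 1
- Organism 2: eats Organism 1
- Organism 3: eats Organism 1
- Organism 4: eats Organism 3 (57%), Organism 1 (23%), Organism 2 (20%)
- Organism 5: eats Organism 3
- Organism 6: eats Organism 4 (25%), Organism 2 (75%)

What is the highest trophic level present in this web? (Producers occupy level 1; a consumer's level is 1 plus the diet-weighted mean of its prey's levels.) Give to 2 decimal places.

Organism 2: 1 + 1 = 2
Organism 3: 1 + 1 = 2
Organism 4: 1 + (0.57×2 + 0.23×1 + 0.2×2) = 2.77
Organism 5: 1 + 2 = 3
Organism 6: 1 + (0.25×2.77 + 0.75×2) = 3.1925

3.19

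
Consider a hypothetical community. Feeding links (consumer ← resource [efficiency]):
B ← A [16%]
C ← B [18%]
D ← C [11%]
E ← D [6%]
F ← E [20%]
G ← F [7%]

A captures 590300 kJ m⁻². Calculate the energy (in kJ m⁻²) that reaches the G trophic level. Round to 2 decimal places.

B: 590300 × 0.16 = 94448 kJ m⁻²
C: 94448 × 0.18 = 17000.64 kJ m⁻²
D: 17000.64 × 0.11 = 1870.0704 kJ m⁻²
E: 1870.0704 × 0.06 = 112.204224 kJ m⁻²
F: 112.204224 × 0.2 = 22.4408448 kJ m⁻²
G: 22.4408448 × 0.07 = 1.570859136 kJ m⁻²

1.57 kJ m⁻²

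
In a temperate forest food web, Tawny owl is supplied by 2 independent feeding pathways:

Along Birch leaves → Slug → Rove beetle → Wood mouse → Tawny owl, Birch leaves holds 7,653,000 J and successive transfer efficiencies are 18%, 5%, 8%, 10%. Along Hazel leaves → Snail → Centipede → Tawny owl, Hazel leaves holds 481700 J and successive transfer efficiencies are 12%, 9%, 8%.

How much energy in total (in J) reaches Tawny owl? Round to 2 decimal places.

Via Birch leaves: 7653000 × 0.18 × 0.05 × 0.08 × 0.1 = 551.016 J
Via Hazel leaves: 481700 × 0.12 × 0.09 × 0.08 = 416.1888 J
Total at Tawny owl: 551.016 + 416.1888 = 967.2048 J

967.20 J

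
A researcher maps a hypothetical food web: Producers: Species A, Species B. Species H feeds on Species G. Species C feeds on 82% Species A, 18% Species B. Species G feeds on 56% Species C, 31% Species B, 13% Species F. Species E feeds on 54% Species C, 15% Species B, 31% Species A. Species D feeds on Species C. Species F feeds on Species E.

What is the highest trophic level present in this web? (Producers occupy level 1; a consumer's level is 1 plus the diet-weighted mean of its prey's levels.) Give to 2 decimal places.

3.89

Species C: 1 + (0.82×1 + 0.18×1) = 2
Species D: 1 + 2 = 3
Species E: 1 + (0.54×2 + 0.15×1 + 0.31×1) = 2.54
Species F: 1 + 2.54 = 3.54
Species G: 1 + (0.56×2 + 0.31×1 + 0.13×3.54) = 2.8902
Species H: 1 + 2.8902 = 3.8902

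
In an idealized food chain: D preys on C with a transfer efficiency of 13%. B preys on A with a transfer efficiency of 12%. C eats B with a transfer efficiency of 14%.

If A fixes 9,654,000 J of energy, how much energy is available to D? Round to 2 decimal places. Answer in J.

B: 9654000 × 0.12 = 1158480 J
C: 1158480 × 0.14 = 162187.2 J
D: 162187.2 × 0.13 = 21084.336 J

21084.34 J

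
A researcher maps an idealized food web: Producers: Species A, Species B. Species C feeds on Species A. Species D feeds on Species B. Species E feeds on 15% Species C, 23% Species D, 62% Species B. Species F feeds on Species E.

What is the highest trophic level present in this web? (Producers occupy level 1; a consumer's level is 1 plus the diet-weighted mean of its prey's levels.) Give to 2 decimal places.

Species C: 1 + 1 = 2
Species D: 1 + 1 = 2
Species E: 1 + (0.15×2 + 0.23×2 + 0.62×1) = 2.38
Species F: 1 + 2.38 = 3.38

3.38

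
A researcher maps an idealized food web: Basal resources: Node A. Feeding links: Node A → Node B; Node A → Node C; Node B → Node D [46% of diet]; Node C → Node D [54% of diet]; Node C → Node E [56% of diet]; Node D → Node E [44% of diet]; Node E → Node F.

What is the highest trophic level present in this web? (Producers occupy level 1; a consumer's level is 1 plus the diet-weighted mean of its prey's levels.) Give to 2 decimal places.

4.44

Node B: 1 + 1 = 2
Node C: 1 + 1 = 2
Node D: 1 + (0.46×2 + 0.54×2) = 3
Node E: 1 + (0.56×2 + 0.44×3) = 3.44
Node F: 1 + 3.44 = 4.44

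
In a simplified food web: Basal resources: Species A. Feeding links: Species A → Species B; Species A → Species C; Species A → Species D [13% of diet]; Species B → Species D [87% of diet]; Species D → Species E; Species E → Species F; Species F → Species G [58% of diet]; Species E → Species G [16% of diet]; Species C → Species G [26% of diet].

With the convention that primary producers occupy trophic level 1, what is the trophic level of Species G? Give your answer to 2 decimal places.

Species B: 1 + 1 = 2
Species C: 1 + 1 = 2
Species D: 1 + (0.13×1 + 0.87×2) = 2.87
Species E: 1 + 2.87 = 3.87
Species F: 1 + 3.87 = 4.87
Species G: 1 + (0.58×4.87 + 0.16×3.87 + 0.26×2) = 4.9638

4.96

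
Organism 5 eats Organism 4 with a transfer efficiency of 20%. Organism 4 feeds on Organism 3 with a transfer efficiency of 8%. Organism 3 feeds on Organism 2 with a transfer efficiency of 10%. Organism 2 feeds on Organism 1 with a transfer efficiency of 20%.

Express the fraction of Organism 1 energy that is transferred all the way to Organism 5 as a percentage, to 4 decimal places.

0.0320%

Product of link efficiencies: 0.2 × 0.1 × 0.08 × 0.2 = 0.00032
As a percentage: 0.00032 × 100 = 0.0320%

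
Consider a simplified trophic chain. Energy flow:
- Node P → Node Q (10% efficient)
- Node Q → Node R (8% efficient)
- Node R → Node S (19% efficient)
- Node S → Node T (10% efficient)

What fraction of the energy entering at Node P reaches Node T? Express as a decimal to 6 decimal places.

0.000152

Product of link efficiencies: 0.1 × 0.08 × 0.19 × 0.1 = 0.000152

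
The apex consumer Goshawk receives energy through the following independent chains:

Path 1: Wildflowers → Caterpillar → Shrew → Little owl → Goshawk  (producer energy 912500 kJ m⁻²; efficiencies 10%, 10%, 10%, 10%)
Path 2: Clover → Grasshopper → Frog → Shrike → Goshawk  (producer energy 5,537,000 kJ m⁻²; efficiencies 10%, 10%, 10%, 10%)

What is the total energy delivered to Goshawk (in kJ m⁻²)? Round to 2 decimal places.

644.95 kJ m⁻²

Path 1: 912500 × 0.1 × 0.1 × 0.1 × 0.1 = 91.25 kJ m⁻²
Path 2: 5537000 × 0.1 × 0.1 × 0.1 × 0.1 = 553.7 kJ m⁻²
Total at Goshawk: 91.25 + 553.7 = 644.95 kJ m⁻²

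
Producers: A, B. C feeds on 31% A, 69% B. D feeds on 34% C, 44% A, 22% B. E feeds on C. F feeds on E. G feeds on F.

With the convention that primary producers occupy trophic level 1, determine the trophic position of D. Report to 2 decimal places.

C: 1 + (0.31×1 + 0.69×1) = 2
D: 1 + (0.34×2 + 0.44×1 + 0.22×1) = 2.34
E: 1 + 2 = 3
F: 1 + 3 = 4
G: 1 + 4 = 5

2.34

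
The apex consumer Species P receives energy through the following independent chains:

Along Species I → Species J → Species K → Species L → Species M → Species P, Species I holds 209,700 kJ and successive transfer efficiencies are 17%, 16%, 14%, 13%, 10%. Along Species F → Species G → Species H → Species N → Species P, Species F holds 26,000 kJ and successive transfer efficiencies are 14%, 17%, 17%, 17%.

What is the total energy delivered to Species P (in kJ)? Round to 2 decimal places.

28.26 kJ

Via Species I: 209700 × 0.17 × 0.16 × 0.14 × 0.13 × 0.1 = 10.3809888 kJ
Via Species F: 26000 × 0.14 × 0.17 × 0.17 × 0.17 = 17.88332 kJ
Total at Species P: 10.3809888 + 17.88332 = 28.2643088 kJ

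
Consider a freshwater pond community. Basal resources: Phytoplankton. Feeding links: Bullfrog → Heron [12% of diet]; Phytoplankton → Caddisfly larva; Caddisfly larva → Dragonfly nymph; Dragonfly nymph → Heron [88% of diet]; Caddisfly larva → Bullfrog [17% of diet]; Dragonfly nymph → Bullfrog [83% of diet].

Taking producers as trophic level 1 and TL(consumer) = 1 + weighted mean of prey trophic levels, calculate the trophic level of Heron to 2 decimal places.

Caddisfly larva: 1 + 1 = 2
Dragonfly nymph: 1 + 2 = 3
Bullfrog: 1 + (0.83×3 + 0.17×2) = 3.83
Heron: 1 + (0.12×3.83 + 0.88×3) = 4.0996

4.10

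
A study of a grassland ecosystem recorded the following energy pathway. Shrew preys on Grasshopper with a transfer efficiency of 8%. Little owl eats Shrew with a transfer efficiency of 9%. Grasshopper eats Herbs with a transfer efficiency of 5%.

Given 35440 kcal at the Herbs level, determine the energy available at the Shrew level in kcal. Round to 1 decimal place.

141.8 kcal

Grasshopper: 35440 × 0.05 = 1772 kcal
Shrew: 1772 × 0.08 = 141.76 kcal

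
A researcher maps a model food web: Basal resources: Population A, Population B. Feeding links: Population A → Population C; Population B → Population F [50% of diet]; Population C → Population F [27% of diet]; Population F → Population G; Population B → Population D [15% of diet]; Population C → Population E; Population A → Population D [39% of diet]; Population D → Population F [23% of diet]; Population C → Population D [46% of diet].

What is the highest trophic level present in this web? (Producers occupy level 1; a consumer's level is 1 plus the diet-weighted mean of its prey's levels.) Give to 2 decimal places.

Population C: 1 + 1 = 2
Population D: 1 + (0.39×1 + 0.46×2 + 0.15×1) = 2.46
Population E: 1 + 2 = 3
Population F: 1 + (0.5×1 + 0.23×2.46 + 0.27×2) = 2.6058
Population G: 1 + 2.6058 = 3.6058

3.61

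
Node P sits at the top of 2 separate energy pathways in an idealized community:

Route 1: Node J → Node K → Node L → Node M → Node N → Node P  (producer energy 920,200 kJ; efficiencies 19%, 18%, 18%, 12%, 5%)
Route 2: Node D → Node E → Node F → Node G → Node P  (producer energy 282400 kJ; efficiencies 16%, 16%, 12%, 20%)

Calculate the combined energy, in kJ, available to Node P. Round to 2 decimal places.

Route 1: 920200 × 0.19 × 0.18 × 0.18 × 0.12 × 0.05 = 33.9885072 kJ
Route 2: 282400 × 0.16 × 0.16 × 0.12 × 0.2 = 173.50656 kJ
Total at Node P: 33.9885072 + 173.50656 = 207.4950672 kJ

207.50 kJ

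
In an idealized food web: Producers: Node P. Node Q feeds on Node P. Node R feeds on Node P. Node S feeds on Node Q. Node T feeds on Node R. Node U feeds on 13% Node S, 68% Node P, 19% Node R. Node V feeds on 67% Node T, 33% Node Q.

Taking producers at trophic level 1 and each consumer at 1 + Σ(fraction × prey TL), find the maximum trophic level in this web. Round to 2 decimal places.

3.67

Node Q: 1 + 1 = 2
Node R: 1 + 1 = 2
Node S: 1 + 2 = 3
Node T: 1 + 2 = 3
Node U: 1 + (0.13×3 + 0.68×1 + 0.19×2) = 2.45
Node V: 1 + (0.67×3 + 0.33×2) = 3.67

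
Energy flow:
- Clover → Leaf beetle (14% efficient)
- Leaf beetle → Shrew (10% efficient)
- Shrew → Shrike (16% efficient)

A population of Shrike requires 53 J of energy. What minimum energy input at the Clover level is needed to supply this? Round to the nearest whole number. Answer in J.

23661 J

Cumulative transfer efficiency: 0.14 × 0.1 × 0.16 = 0.00224
Clover energy = 53 / 0.00224 = 23661 J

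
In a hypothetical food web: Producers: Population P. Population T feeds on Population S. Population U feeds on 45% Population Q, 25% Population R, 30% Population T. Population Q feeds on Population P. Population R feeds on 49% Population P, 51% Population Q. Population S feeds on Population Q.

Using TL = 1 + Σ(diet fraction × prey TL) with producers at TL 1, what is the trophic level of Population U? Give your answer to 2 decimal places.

3.73

Population Q: 1 + 1 = 2
Population R: 1 + (0.49×1 + 0.51×2) = 2.51
Population S: 1 + 2 = 3
Population T: 1 + 3 = 4
Population U: 1 + (0.45×2 + 0.25×2.51 + 0.3×4) = 3.7275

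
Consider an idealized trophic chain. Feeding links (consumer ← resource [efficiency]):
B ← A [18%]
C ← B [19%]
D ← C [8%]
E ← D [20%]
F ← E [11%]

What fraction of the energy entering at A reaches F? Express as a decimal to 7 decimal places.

Product of link efficiencies: 0.18 × 0.19 × 0.08 × 0.2 × 0.11 = 0.000060192

0.0000602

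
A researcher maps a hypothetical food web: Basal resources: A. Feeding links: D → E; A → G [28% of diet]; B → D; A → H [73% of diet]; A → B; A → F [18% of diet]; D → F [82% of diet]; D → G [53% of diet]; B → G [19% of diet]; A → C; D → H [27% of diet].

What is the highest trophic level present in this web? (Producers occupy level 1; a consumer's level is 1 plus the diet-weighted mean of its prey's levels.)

B: 1 + 1 = 2
C: 1 + 1 = 2
D: 1 + 2 = 3
E: 1 + 3 = 4
F: 1 + (0.18×1 + 0.82×3) = 3.64
G: 1 + (0.28×1 + 0.53×3 + 0.19×2) = 3.25
H: 1 + (0.73×1 + 0.27×3) = 2.54

4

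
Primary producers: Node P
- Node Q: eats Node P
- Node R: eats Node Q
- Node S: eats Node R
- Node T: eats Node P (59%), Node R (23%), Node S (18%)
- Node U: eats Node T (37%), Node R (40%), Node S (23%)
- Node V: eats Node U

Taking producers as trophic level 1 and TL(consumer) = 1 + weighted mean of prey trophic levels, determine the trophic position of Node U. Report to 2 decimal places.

4.23

Node Q: 1 + 1 = 2
Node R: 1 + 2 = 3
Node S: 1 + 3 = 4
Node T: 1 + (0.59×1 + 0.23×3 + 0.18×4) = 3
Node U: 1 + (0.37×3 + 0.4×3 + 0.23×4) = 4.23
Node V: 1 + 4.23 = 5.23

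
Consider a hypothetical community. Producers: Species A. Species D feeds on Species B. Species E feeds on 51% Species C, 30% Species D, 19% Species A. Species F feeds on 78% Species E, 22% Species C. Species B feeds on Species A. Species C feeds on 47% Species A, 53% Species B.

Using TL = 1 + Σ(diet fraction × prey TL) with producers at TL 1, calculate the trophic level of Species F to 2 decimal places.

Species B: 1 + 1 = 2
Species C: 1 + (0.47×1 + 0.53×2) = 2.53
Species D: 1 + 2 = 3
Species E: 1 + (0.51×2.53 + 0.3×3 + 0.19×1) = 3.3803
Species F: 1 + (0.78×3.3803 + 0.22×2.53) = 4.193234

4.19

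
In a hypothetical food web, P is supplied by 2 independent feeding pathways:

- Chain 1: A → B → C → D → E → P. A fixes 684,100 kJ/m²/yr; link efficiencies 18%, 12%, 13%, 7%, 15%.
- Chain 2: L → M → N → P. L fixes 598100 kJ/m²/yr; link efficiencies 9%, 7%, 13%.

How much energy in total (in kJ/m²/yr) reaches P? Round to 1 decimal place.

Chain 1: 684100 × 0.18 × 0.12 × 0.13 × 0.07 × 0.15 = 20.1700044 kJ/m²/yr
Chain 2: 598100 × 0.09 × 0.07 × 0.13 = 489.8439 kJ/m²/yr
Total at P: 20.1700044 + 489.8439 = 510.0139044 kJ/m²/yr

510.0 kJ/m²/yr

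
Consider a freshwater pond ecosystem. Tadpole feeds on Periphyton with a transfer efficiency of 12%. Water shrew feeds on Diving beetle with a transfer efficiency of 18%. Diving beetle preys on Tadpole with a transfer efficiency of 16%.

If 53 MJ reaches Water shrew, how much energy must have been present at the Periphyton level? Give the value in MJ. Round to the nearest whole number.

15336 MJ

Cumulative transfer efficiency: 0.12 × 0.16 × 0.18 = 0.003456
Periphyton energy = 53 / 0.003456 = 15336 MJ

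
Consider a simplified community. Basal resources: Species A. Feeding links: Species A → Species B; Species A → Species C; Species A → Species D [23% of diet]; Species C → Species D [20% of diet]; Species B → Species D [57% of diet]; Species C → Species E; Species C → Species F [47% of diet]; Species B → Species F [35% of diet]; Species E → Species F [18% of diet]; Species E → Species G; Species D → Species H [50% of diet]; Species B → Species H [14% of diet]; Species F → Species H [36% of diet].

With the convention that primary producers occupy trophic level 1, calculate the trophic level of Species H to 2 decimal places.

Species B: 1 + 1 = 2
Species C: 1 + 1 = 2
Species D: 1 + (0.23×1 + 0.2×2 + 0.57×2) = 2.77
Species E: 1 + 2 = 3
Species F: 1 + (0.47×2 + 0.35×2 + 0.18×3) = 3.18
Species G: 1 + 3 = 4
Species H: 1 + (0.5×2.77 + 0.14×2 + 0.36×3.18) = 3.8098

3.81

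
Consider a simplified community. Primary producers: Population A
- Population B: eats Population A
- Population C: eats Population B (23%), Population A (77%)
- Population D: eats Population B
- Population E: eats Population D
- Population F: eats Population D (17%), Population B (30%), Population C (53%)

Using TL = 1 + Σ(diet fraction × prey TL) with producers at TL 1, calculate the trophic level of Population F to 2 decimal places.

Population B: 1 + 1 = 2
Population C: 1 + (0.23×2 + 0.77×1) = 2.23
Population D: 1 + 2 = 3
Population E: 1 + 3 = 4
Population F: 1 + (0.17×3 + 0.3×2 + 0.53×2.23) = 3.2919

3.29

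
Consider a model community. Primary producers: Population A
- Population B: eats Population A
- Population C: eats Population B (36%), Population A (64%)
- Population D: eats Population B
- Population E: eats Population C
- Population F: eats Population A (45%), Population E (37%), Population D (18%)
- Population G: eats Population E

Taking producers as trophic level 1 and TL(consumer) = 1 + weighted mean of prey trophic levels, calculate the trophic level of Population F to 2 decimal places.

3.23

Population B: 1 + 1 = 2
Population C: 1 + (0.36×2 + 0.64×1) = 2.36
Population D: 1 + 2 = 3
Population E: 1 + 2.36 = 3.36
Population F: 1 + (0.45×1 + 0.37×3.36 + 0.18×3) = 3.2332
Population G: 1 + 3.36 = 4.36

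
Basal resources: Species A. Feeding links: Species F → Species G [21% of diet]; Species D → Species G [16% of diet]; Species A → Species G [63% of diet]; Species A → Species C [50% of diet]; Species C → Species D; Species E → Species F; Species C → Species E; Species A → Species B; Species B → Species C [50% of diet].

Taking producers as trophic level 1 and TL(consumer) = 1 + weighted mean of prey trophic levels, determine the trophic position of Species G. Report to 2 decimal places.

3.14

Species B: 1 + 1 = 2
Species C: 1 + (0.5×1 + 0.5×2) = 2.5
Species D: 1 + 2.5 = 3.5
Species E: 1 + 2.5 = 3.5
Species F: 1 + 3.5 = 4.5
Species G: 1 + (0.21×4.5 + 0.63×1 + 0.16×3.5) = 3.135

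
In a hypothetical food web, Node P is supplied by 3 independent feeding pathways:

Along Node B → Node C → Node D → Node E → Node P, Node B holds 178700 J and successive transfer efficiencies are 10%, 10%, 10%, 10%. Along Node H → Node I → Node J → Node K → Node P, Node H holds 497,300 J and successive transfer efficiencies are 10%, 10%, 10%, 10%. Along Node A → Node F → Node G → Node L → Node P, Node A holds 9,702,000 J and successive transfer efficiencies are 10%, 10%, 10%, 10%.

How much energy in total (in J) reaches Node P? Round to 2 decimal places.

Via Node B: 178700 × 0.1 × 0.1 × 0.1 × 0.1 = 17.87 J
Via Node H: 497300 × 0.1 × 0.1 × 0.1 × 0.1 = 49.73 J
Via Node A: 9702000 × 0.1 × 0.1 × 0.1 × 0.1 = 970.2 J
Total at Node P: 17.87 + 49.73 + 970.2 = 1037.8 J

1037.80 J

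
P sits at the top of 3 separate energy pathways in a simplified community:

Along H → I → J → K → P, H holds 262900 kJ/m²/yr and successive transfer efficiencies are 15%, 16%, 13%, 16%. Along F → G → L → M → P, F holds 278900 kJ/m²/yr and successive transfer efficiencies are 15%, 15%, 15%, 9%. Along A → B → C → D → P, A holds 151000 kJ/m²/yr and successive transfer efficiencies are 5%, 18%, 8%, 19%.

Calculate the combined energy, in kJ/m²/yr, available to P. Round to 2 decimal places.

Via H: 262900 × 0.15 × 0.16 × 0.13 × 0.16 = 131.23968 kJ/m²/yr
Via F: 278900 × 0.15 × 0.15 × 0.15 × 0.09 = 84.715875 kJ/m²/yr
Via A: 151000 × 0.05 × 0.18 × 0.08 × 0.19 = 20.6568 kJ/m²/yr
Total at P: 131.23968 + 84.715875 + 20.6568 = 236.612355 kJ/m²/yr

236.61 kJ/m²/yr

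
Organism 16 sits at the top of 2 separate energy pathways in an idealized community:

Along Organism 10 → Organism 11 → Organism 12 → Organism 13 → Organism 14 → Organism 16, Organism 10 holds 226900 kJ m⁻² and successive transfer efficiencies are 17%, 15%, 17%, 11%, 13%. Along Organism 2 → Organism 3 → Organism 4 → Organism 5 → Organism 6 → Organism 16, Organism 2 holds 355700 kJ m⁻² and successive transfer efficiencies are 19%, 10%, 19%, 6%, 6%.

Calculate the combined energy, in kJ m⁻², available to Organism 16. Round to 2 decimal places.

Via Organism 10: 226900 × 0.17 × 0.15 × 0.17 × 0.11 × 0.13 = 14.06564445 kJ m⁻²
Via Organism 2: 355700 × 0.19 × 0.1 × 0.19 × 0.06 × 0.06 = 4.6226772 kJ m⁻²
Total at Organism 16: 14.06564445 + 4.6226772 = 18.68832165 kJ m⁻²

18.69 kJ m⁻²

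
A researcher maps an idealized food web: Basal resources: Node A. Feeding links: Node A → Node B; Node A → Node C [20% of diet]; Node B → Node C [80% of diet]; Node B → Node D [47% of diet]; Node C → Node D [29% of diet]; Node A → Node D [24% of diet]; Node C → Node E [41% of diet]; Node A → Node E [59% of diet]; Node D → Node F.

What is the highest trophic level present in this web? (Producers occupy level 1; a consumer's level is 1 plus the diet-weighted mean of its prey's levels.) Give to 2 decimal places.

3.99

Node B: 1 + 1 = 2
Node C: 1 + (0.2×1 + 0.8×2) = 2.8
Node D: 1 + (0.47×2 + 0.29×2.8 + 0.24×1) = 2.992
Node E: 1 + (0.41×2.8 + 0.59×1) = 2.738
Node F: 1 + 2.992 = 3.992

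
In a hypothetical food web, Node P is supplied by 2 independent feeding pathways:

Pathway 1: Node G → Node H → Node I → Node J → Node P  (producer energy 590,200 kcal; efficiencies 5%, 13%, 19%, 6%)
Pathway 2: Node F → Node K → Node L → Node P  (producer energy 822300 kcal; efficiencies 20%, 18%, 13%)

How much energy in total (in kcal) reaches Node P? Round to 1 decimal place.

3892.1 kcal

Pathway 1: 590200 × 0.05 × 0.13 × 0.19 × 0.06 = 43.73382 kcal
Pathway 2: 822300 × 0.2 × 0.18 × 0.13 = 3848.364 kcal
Total at Node P: 43.73382 + 3848.364 = 3892.09782 kcal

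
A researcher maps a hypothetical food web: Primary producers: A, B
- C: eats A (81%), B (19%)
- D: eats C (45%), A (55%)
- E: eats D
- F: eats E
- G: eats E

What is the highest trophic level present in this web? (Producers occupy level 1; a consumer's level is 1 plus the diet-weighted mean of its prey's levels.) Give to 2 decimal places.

4.45

C: 1 + (0.81×1 + 0.19×1) = 2
D: 1 + (0.45×2 + 0.55×1) = 2.45
E: 1 + 2.45 = 3.45
F: 1 + 3.45 = 4.45
G: 1 + 3.45 = 4.45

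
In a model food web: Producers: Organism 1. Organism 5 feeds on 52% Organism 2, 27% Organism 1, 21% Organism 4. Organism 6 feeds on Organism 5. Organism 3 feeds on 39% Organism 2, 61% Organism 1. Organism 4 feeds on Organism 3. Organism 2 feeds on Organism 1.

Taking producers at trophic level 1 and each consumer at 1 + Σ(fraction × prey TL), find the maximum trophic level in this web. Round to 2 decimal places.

4.02

Organism 2: 1 + 1 = 2
Organism 3: 1 + (0.39×2 + 0.61×1) = 2.39
Organism 4: 1 + 2.39 = 3.39
Organism 5: 1 + (0.52×2 + 0.27×1 + 0.21×3.39) = 3.0219
Organism 6: 1 + 3.0219 = 4.0219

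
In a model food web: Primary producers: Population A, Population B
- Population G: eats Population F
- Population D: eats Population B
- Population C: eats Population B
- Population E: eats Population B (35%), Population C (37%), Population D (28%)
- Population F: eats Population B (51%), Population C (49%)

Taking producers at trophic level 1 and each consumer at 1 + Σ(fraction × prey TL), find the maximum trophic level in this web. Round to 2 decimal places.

Population C: 1 + 1 = 2
Population D: 1 + 1 = 2
Population E: 1 + (0.35×1 + 0.37×2 + 0.28×2) = 2.65
Population F: 1 + (0.51×1 + 0.49×2) = 2.49
Population G: 1 + 2.49 = 3.49

3.49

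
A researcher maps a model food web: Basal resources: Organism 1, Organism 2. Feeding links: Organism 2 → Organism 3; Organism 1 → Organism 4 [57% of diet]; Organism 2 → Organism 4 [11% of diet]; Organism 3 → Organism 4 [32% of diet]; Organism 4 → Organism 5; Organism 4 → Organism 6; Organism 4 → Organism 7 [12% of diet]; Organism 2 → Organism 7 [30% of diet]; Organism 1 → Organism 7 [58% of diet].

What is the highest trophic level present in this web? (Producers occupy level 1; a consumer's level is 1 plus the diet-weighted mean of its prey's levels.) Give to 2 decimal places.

Organism 3: 1 + 1 = 2
Organism 4: 1 + (0.57×1 + 0.11×1 + 0.32×2) = 2.32
Organism 5: 1 + 2.32 = 3.32
Organism 6: 1 + 2.32 = 3.32
Organism 7: 1 + (0.12×2.32 + 0.3×1 + 0.58×1) = 2.1584

3.32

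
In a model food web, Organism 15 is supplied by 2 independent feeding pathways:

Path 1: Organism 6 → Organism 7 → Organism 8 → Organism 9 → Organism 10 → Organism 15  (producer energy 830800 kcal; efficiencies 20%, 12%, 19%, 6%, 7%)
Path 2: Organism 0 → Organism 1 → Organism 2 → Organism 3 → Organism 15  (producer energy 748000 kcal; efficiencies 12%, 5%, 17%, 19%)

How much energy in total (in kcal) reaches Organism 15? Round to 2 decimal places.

Path 1: 830800 × 0.2 × 0.12 × 0.19 × 0.06 × 0.07 = 15.9114816 kcal
Path 2: 748000 × 0.12 × 0.05 × 0.17 × 0.19 = 144.9624 kcal
Total at Organism 15: 15.9114816 + 144.9624 = 160.8738816 kcal

160.87 kcal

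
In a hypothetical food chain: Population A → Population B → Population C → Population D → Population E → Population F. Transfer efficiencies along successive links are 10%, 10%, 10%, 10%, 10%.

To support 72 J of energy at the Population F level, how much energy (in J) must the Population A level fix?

Cumulative transfer efficiency: 0.1 × 0.1 × 0.1 × 0.1 × 0.1 = 0.00001
Population A energy = 72 / 0.00001 = 7200000 J

7200000 J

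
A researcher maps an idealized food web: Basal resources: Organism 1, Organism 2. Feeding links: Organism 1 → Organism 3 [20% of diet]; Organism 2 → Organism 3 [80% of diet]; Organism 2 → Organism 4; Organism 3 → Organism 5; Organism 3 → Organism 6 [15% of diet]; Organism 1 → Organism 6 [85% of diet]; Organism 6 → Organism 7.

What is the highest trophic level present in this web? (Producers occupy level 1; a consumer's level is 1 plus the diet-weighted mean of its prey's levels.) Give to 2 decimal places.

Organism 3: 1 + (0.2×1 + 0.8×1) = 2
Organism 4: 1 + 1 = 2
Organism 5: 1 + 2 = 3
Organism 6: 1 + (0.15×2 + 0.85×1) = 2.15
Organism 7: 1 + 2.15 = 3.15

3.15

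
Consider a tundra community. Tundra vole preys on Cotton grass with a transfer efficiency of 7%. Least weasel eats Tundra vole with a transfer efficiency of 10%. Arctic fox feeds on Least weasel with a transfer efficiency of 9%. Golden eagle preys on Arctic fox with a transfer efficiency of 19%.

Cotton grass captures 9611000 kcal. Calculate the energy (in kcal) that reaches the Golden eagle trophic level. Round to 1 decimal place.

Tundra vole: 9611000 × 0.07 = 672770 kcal
Least weasel: 672770 × 0.1 = 67277 kcal
Arctic fox: 67277 × 0.09 = 6054.93 kcal
Golden eagle: 6054.93 × 0.19 = 1150.4367 kcal

1150.4 kcal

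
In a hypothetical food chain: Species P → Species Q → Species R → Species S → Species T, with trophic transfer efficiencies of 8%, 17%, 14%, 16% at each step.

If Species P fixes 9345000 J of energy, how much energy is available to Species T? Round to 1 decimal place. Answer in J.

Species Q: 9345000 × 0.08 = 747600 J
Species R: 747600 × 0.17 = 127092 J
Species S: 127092 × 0.14 = 17792.88 J
Species T: 17792.88 × 0.16 = 2846.8608 J

2846.9 J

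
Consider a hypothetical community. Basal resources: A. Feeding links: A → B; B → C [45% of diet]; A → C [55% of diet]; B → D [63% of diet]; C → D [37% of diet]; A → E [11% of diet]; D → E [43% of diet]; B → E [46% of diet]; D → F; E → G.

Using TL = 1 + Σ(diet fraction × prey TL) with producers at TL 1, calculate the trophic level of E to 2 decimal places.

3.39

B: 1 + 1 = 2
C: 1 + (0.45×2 + 0.55×1) = 2.45
D: 1 + (0.63×2 + 0.37×2.45) = 3.1665
E: 1 + (0.11×1 + 0.43×3.1665 + 0.46×2) = 3.391595
F: 1 + 3.1665 = 4.1665
G: 1 + 3.391595 = 4.391595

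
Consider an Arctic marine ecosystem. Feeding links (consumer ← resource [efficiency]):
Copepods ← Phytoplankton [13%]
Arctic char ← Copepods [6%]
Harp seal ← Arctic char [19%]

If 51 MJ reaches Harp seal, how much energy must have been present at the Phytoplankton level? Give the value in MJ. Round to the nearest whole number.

Cumulative transfer efficiency: 0.13 × 0.06 × 0.19 = 0.001482
Phytoplankton energy = 51 / 0.001482 = 34413 MJ

34413 MJ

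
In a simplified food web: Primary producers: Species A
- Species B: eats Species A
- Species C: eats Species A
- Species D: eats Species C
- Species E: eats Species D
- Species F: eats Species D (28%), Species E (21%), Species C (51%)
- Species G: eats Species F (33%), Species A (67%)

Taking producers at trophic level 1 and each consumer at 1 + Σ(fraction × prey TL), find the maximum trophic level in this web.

4

Species B: 1 + 1 = 2
Species C: 1 + 1 = 2
Species D: 1 + 2 = 3
Species E: 1 + 3 = 4
Species F: 1 + (0.28×3 + 0.21×4 + 0.51×2) = 3.7
Species G: 1 + (0.33×3.7 + 0.67×1) = 2.891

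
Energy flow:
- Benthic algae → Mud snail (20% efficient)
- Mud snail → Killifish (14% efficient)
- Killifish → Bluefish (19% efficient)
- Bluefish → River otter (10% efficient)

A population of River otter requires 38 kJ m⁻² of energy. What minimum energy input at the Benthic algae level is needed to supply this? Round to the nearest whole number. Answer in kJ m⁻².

Cumulative transfer efficiency: 0.2 × 0.14 × 0.19 × 0.1 = 0.000532
Benthic algae energy = 38 / 0.000532 = 71429 kJ m⁻²

71429 kJ m⁻²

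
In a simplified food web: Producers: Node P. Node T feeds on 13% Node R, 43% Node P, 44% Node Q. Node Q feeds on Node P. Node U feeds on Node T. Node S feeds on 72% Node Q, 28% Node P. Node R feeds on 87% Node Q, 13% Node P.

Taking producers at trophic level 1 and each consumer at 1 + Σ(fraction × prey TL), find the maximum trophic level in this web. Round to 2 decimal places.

3.68

Node Q: 1 + 1 = 2
Node R: 1 + (0.87×2 + 0.13×1) = 2.87
Node S: 1 + (0.72×2 + 0.28×1) = 2.72
Node T: 1 + (0.13×2.87 + 0.43×1 + 0.44×2) = 2.6831
Node U: 1 + 2.6831 = 3.6831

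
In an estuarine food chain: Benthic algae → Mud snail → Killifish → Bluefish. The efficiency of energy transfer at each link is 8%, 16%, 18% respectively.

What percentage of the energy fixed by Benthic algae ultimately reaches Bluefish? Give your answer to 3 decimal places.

Product of link efficiencies: 0.08 × 0.16 × 0.18 = 0.002304
As a percentage: 0.002304 × 100 = 0.230%

0.230%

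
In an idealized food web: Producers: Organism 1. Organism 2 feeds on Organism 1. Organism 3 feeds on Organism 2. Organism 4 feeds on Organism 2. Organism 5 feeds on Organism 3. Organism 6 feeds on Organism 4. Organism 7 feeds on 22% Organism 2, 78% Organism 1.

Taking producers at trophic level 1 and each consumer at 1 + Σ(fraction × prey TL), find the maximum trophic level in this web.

Organism 2: 1 + 1 = 2
Organism 3: 1 + 2 = 3
Organism 4: 1 + 2 = 3
Organism 5: 1 + 3 = 4
Organism 6: 1 + 3 = 4
Organism 7: 1 + (0.22×2 + 0.78×1) = 2.22

4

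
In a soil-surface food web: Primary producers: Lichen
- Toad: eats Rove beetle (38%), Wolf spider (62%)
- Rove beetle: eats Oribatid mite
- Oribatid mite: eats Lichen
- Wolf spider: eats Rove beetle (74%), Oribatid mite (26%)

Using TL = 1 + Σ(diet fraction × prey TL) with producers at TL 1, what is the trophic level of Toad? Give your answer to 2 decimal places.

4.46

Oribatid mite: 1 + 1 = 2
Rove beetle: 1 + 2 = 3
Wolf spider: 1 + (0.74×3 + 0.26×2) = 3.74
Toad: 1 + (0.38×3 + 0.62×3.74) = 4.4588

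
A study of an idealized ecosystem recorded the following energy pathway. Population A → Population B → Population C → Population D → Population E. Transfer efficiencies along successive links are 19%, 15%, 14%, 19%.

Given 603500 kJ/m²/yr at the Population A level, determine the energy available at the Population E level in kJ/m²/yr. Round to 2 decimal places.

Population B: 603500 × 0.19 = 114665 kJ/m²/yr
Population C: 114665 × 0.15 = 17199.75 kJ/m²/yr
Population D: 17199.75 × 0.14 = 2407.965 kJ/m²/yr
Population E: 2407.965 × 0.19 = 457.51335 kJ/m²/yr

457.51 kJ/m²/yr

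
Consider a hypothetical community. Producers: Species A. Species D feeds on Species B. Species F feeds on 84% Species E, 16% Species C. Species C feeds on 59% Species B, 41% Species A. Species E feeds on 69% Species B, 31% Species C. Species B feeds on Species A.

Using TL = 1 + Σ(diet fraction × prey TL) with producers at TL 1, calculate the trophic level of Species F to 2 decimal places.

Species B: 1 + 1 = 2
Species C: 1 + (0.59×2 + 0.41×1) = 2.59
Species D: 1 + 2 = 3
Species E: 1 + (0.69×2 + 0.31×2.59) = 3.1829
Species F: 1 + (0.84×3.1829 + 0.16×2.59) = 4.088036

4.09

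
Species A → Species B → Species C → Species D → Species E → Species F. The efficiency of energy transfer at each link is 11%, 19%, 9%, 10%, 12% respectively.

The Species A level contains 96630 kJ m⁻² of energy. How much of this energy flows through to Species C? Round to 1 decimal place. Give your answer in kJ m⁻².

2019.6 kJ m⁻²

Species B: 96630 × 0.11 = 10629.3 kJ m⁻²
Species C: 10629.3 × 0.19 = 2019.567 kJ m⁻²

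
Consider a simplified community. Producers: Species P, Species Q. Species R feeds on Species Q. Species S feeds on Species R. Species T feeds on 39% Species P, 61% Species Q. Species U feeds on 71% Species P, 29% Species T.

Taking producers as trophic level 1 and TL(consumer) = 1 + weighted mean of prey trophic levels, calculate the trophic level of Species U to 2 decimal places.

2.29

Species R: 1 + 1 = 2
Species S: 1 + 2 = 3
Species T: 1 + (0.39×1 + 0.61×1) = 2
Species U: 1 + (0.71×1 + 0.29×2) = 2.29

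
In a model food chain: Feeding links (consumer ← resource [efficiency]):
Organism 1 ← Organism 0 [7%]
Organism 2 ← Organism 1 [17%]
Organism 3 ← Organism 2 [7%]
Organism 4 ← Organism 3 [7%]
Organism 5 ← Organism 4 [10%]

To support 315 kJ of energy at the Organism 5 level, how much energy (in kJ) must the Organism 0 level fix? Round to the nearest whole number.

54021609 kJ

Cumulative transfer efficiency: 0.07 × 0.17 × 0.07 × 0.07 × 0.1 = 0.000005831
Organism 0 energy = 315 / 0.000005831 = 54021609 kJ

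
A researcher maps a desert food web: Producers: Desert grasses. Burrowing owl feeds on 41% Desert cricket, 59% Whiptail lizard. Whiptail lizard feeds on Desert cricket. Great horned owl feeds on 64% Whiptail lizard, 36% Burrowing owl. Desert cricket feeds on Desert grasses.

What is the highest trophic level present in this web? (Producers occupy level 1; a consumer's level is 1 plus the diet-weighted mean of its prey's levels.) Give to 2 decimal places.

4.21

Desert cricket: 1 + 1 = 2
Whiptail lizard: 1 + 2 = 3
Burrowing owl: 1 + (0.41×2 + 0.59×3) = 3.59
Great horned owl: 1 + (0.64×3 + 0.36×3.59) = 4.2124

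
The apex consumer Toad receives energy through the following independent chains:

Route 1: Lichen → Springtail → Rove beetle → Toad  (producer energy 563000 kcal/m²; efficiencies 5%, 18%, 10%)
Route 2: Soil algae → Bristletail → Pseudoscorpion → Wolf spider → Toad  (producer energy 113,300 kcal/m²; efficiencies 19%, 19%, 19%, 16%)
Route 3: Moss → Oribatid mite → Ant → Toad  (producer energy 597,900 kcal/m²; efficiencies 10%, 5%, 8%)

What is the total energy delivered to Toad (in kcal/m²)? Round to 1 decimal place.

870.2 kcal/m²

Route 1: 563000 × 0.05 × 0.18 × 0.1 = 506.7 kcal/m²
Route 2: 113300 × 0.19 × 0.19 × 0.19 × 0.16 = 124.339952 kcal/m²
Route 3: 597900 × 0.1 × 0.05 × 0.08 = 239.16 kcal/m²
Total at Toad: 506.7 + 124.339952 + 239.16 = 870.199952 kcal/m²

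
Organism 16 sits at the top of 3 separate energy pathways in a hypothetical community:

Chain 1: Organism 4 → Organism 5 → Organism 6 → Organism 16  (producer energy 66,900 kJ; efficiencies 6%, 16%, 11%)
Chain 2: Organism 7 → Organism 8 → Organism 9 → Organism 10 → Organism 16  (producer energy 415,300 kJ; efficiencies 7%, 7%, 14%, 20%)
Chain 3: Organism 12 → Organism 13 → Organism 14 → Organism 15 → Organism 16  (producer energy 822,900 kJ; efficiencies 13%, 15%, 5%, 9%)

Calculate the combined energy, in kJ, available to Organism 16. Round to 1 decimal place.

199.8 kJ

Chain 1: 66900 × 0.06 × 0.16 × 0.11 = 70.6464 kJ
Chain 2: 415300 × 0.07 × 0.07 × 0.14 × 0.2 = 56.97916 kJ
Chain 3: 822900 × 0.13 × 0.15 × 0.05 × 0.09 = 72.209475 kJ
Total at Organism 16: 70.6464 + 56.97916 + 72.209475 = 199.835035 kJ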